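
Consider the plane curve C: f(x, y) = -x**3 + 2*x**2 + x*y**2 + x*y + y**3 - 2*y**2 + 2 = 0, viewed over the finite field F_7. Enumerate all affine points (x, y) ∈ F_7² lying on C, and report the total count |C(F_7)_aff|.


Affine F_7-points: {(0, 5), (1, 6), (2, 2), (2, 3), (3, 0)}; count = 5.

For each of the 49 pairs (x, y) ∈ F_7², evaluate f(x, y) mod 7. Record the zeros.
  x = 0: [0↦2, 1↦1, 2↦2, 3↦4, 4↦6, 5↦0, 6↦6]  zeros at y ∈ {5}
  x = 1: [0↦3, 1↦4, 2↦2, 3↦3, 4↦6, 5↦3, 6↦0]  zeros at y ∈ {6}
  x = 2: [0↦2, 1↦5, 2↦0, 3↦0, 4↦4, 5↦4, 6↦6]  zeros at y ∈ {2, 3}
  x = 3: [0↦0, 1↦5, 2↦4, 3↦3, 4↦1, 5↦4, 6↦4]  zeros at y ∈ {0}
  x = 4: [0↦5, 1↦5, 2↦1, 3↦6, 4↦5, 5↦4, 6↦2]  zeros at y ∈ ∅
  x = 5: [0↦4, 1↦6, 2↦6, 3↦3, 4↦3, 5↦5, 6↦1]  zeros at y ∈ ∅
  x = 6: [0↦5, 1↦2, 2↦6, 3↦2, 4↦3, 5↦1, 6↦2]  zeros at y ∈ ∅
Collecting zeros: affine points = {(0, 5), (1, 6), (2, 2), (2, 3), (3, 0)}.
Total count |C(F_7)_aff| = 5.


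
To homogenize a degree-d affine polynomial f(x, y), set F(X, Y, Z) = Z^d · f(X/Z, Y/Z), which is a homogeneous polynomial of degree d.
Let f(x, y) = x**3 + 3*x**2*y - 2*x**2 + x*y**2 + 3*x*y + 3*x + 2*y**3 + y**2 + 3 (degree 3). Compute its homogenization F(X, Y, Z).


F(X, Y, Z) = X**3 + 3*X**2*Y - 2*X**2*Z + X*Y**2 + 3*X*Y*Z + 3*X*Z**2 + 2*Y**3 + Y**2*Z + 3*Z**3

deg(f) = 3.
Substitute x = X/Z, y = Y/Z into f, then multiply by Z^3.
  monomial 1·x^3·y^0 ↦ 1·X^3·Y^0·Z^0.
  monomial 3·x^2·y^1 ↦ 3·X^2·Y^1·Z^0.
  monomial -2·x^2·y^0 ↦ -2·X^2·Y^0·Z^1.
  monomial 1·x^1·y^2 ↦ 1·X^1·Y^2·Z^0.
  monomial 3·x^1·y^1 ↦ 3·X^1·Y^1·Z^1.
  monomial 3·x^1·y^0 ↦ 3·X^1·Y^0·Z^2.
  monomial 2·x^0·y^3 ↦ 2·X^0·Y^3·Z^0.
  monomial 1·x^0·y^2 ↦ 1·X^0·Y^2·Z^1.
  monomial 3·x^0·y^0 ↦ 3·X^0·Y^0·Z^3.
Collecting: F(X, Y, Z) = X**3 + 3*X**2*Y - 2*X**2*Z + X*Y**2 + 3*X*Y*Z + 3*X*Z**2 + 2*Y**3 + Y**2*Z + 3*Z**3.


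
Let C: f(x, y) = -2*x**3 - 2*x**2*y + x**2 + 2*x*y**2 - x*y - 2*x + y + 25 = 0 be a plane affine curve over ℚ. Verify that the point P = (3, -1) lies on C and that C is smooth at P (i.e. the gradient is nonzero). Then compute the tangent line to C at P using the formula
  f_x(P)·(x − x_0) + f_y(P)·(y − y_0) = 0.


Tangent line at P: -35*x - 32*y + 73 = 0.

Step 1: f(3, -1) = 0, so P lies on C.
Step 2: partial derivatives
  f_x(x, y) = -6*x**2 - 4*x*y + 2*x + 2*y**2 - y - 2, f_y(x, y) = -2*x**2 + 4*x*y - x + 1.
  f_x(P) = -35, f_y(P) = -32 (gradient nonzero, so P is smooth).
Step 3: tangent line at P: -35·(x − 3) + -32·(y − -1) = 0.
Expanding: -35*x - 32*y + 73 = 0.


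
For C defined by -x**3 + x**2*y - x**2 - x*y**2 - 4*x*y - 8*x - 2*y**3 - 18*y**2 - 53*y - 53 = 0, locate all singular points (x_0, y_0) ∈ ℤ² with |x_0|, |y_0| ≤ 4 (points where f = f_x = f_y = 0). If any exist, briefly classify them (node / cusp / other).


Singular points: {(-1, -3)}; classification: node.

Compute partial derivatives:
  f_x = -3*x**2 + 2*x*y - 2*x - y**2 - 4*y - 8.
  f_y = x**2 - 2*x*y - 4*x - 6*y**2 - 36*y - 53.
Scan x_0 ∈ {−4, ..., 4}. For each x_0, f_y(x_0, y) is a polynomial in y; find its integer roots y ∈ {−4, ..., 4}, then test f_x and f at those candidates.
  x = -4: f_y(-4, y) = -6*y**2 - 28*y - 21; no integer root y with |y| ≤ 4.
  x = -3: f_y(-3, y) = -6*y**2 - 30*y - 32; no integer root y with |y| ≤ 4.
  x = -2: f_y(-2, y) = -6*y**2 - 32*y - 41; no integer root y with |y| ≤ 4.
  x = -1: f_y(-1, y) = -6*y**2 - 34*y - 48; vanishes at y ∈ {-3}. (-1, -3): f_x = 0, f = 0 — SINGULAR.
  x = 0: f_y(0, y) = -6*y**2 - 36*y - 53; no integer root y with |y| ≤ 4.
  x = 1: f_y(1, y) = -6*y**2 - 38*y - 56; vanishes at y ∈ {-4}. (1, -4): f_x = -21 ≠ 0.
  x = 2: f_y(2, y) = -6*y**2 - 40*y - 57; no integer root y with |y| ≤ 4.
  x = 3: f_y(3, y) = -6*y**2 - 42*y - 56; no integer root y with |y| ≤ 4.
  x = 4: f_y(4, y) = -6*y**2 - 44*y - 53; no integer root y with |y| ≤ 4.
Only singular point on the grid: (-1, -3).
Classify: substitute x = -1 + u, y = -3 + v and expand: f = -u**3 + u**2*v - u**2 - u*v**2 - 2*v**3 + v**2.
No constant or linear terms (consistent with a singular point). Quadratic part: -u**2 + v**2. Cubic part: -u**3 + u**2*v - u*v**2 - 2*v**3.
The quadratic part v**2 - u**2 = (v − u)(v + u) splits into two distinct linear factors, so there are two distinct tangent lines y − -3 = ±(x − -1) — this is a node (ordinary double point).
Classification: node.


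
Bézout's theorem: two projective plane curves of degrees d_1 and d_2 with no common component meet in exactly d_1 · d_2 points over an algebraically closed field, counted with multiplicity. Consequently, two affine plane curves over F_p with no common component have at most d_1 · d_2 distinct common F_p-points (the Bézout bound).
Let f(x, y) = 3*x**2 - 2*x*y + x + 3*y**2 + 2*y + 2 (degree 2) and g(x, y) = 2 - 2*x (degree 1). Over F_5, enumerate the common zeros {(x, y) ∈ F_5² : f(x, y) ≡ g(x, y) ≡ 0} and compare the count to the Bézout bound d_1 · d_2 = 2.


Common zeros: ∅; count = 0; Bézout bound = 2.

deg(f) = 2, deg(g) = 1, so Bézout bound = 2.
Scan x ∈ F_5. For each x, list the y ∈ F_5 with f(x, y) ≡ 0 and those with g(x, y) ≡ 0 (mod 5); the common zeros in that column are the intersection.
  x = 0: f ≡ 0 at y ∈ {3}; g ≡ 0 at y ∈ ∅; common: ∅.
  x = 1: f ≡ 0 at y ∈ ∅; g ≡ 0 at y ∈ {0, 1, 2, 3, 4}; common: ∅.
  x = 2: f ≡ 0 at y ∈ ∅; g ≡ 0 at y ∈ ∅; common: ∅.
  x = 3: f ≡ 0 at y ∈ ∅; g ≡ 0 at y ∈ ∅; common: ∅.
  x = 4: f ≡ 0 at y ∈ ∅; g ≡ 0 at y ∈ ∅; common: ∅.
Collecting: common zeros = ∅, so the count is 0.
Comparison with the Bézout bound: 0 ≤ 2 = deg(f)·deg(g), as expected for curves with no common component (the affine F_5-count falls short of the bound because intersections may lie at infinity, over extension fields, or carry multiplicity).


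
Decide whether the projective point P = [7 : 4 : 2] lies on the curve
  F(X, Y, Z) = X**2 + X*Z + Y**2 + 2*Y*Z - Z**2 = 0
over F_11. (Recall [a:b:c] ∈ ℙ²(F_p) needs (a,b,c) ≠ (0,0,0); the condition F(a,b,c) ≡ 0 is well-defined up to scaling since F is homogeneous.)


F(7,4,2) ≡ 3 (mod 11); P is NOT on the curve.

Evaluate F(7, 4, 2) term-by-term (mod 11).
  X**2 ↦ 1·49·1·1 = 49
  X*Z ↦ 1·7·1·2 = 14
  Y**2 ↦ 1·1·16·1 = 16
  2*Y*Z ↦ 2·1·4·2 = 16
  -Z**2 ↦ -1·1·1·4 = -4
Sum: F(7, 4, 2) = (49) + (14) + (16) + (16) + (-4) = 91.
Reducing mod 11: 91 ≡ 3 (mod 11).
Since F(a, b, c) ≡ 3 ≠ 0 (mod 11), P does NOT lie on the curve.


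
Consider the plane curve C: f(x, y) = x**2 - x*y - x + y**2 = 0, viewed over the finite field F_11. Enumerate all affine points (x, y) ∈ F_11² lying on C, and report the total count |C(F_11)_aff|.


Affine F_11-points: {(0, 0), (1, 0), (1, 1), (4, 7), (4, 8), (5, 8), (6, 2), (6, 4), (8, 2), (8, 6), (10, 4), (10, 6)}; count = 12.

For each of the 121 pairs (x, y) ∈ F_11², evaluate f(x, y) mod 11. Record the zeros.
  x = 0: [0↦0, 1↦1, 2↦4, 3↦9, 4↦5, 5↦3, 6↦3, 7↦5, 8↦9, 9↦4, 10↦1]  zeros at y ∈ {0}
  x = 1: [0↦0, 1↦0, 2↦2, 3↦6, 4↦1, 5↦9, 6↦8, 7↦9, 8↦1, 9↦6, 10↦2]  zeros at y ∈ {0, 1}
  x = 2: [0↦2, 1↦1, 2↦2, 3↦5, 4↦10, 5↦6, 6↦4, 7↦4, 8↦6, 9↦10, 10↦5]  zeros at y ∈ ∅
  x = 3: [0↦6, 1↦4, 2↦4, 3↦6, 4↦10, 5↦5, 6↦2, 7↦1, 8↦2, 9↦5, 10↦10]  zeros at y ∈ ∅
  x = 4: [0↦1, 1↦9, 2↦8, 3↦9, 4↦1, 5↦6, 6↦2, 7↦0, 8↦0, 9↦2, 10↦6]  zeros at y ∈ {7, 8}
  x = 5: [0↦9, 1↦5, 2↦3, 3↦3, 4↦5, 5↦9, 6↦4, 7↦1, 8↦0, 9↦1, 10↦4]  zeros at y ∈ {8}
  x = 6: [0↦8, 1↦3, 2↦0, 3↦10, 4↦0, 5↦3, 6↦8, 7↦4, 8↦2, 9↦2, 10↦4]  zeros at y ∈ {2, 4}
  x = 7: [0↦9, 1↦3, 2↦10, 3↦8, 4↦8, 5↦10, 6↦3, 7↦9, 8↦6, 9↦5, 10↦6]  zeros at y ∈ ∅
  x = 8: [0↦1, 1↦5, 2↦0, 3↦8, 4↦7, 5↦8, 6↦0, 7↦5, 8↦1, 9↦10, 10↦10]  zeros at y ∈ {2, 6}
  x = 9: [0↦6, 1↦9, 2↦3, 3↦10, 4↦8, 5↦8, 6↦10, 7↦3, 8↦9, 9↦6, 10↦5]  zeros at y ∈ ∅
  x = 10: [0↦2, 1↦4, 2↦8, 3↦3, 4↦0, 5↦10, 6↦0, 7↦3, 8↦8, 9↦4, 10↦2]  zeros at y ∈ {4, 6}
Collecting zeros: affine points = {(0, 0), (1, 0), (1, 1), (4, 7), (4, 8), (5, 8), (6, 2), (6, 4), (8, 2), (8, 6), (10, 4), (10, 6)}.
Total count |C(F_11)_aff| = 12.


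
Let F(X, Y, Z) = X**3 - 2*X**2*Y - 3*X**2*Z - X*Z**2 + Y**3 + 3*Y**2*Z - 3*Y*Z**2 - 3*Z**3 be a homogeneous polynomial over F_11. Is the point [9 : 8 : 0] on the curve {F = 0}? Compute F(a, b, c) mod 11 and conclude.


F(9,8,0) ≡ 0 (mod 11); P is on the curve.

Evaluate F(9, 8, 0) term-by-term (mod 11).
  X**3 ↦ 1·729·1·1 = 729
  -2*X**2*Y ↦ -2·81·8·1 = -1296
  -3*X**2*Z ↦ -3·81·1·0 = 0
  -X*Z**2 ↦ -1·9·1·0 = 0
  Y**3 ↦ 1·1·512·1 = 512
  3*Y**2*Z ↦ 3·1·64·0 = 0
  -3*Y*Z**2 ↦ -3·1·8·0 = 0
  -3*Z**3 ↦ -3·1·1·0 = 0
Sum: F(9, 8, 0) = (729) + (-1296) + (0) + (0) + (512) + (0) + (0) + (0) = -55.
Reducing mod 11: -55 ≡ 0 (mod 11).
Since F(a, b, c) ≡ 0 (mod 11), P lies on the curve.


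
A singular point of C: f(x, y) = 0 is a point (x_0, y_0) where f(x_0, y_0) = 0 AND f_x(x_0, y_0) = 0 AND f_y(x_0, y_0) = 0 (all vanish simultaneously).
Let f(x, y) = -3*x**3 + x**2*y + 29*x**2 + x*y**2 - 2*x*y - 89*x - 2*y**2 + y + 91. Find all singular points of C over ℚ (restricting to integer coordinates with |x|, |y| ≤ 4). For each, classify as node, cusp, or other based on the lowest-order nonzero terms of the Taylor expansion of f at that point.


Singular points: {(3, -2)}; classification: cusp.

Compute partial derivatives:
  f_x = -9*x**2 + 2*x*y + 58*x + y**2 - 2*y - 89.
  f_y = x**2 + 2*x*y - 2*x - 4*y + 1.
Scan x_0 ∈ {−4, ..., 4}. For each x_0, f_y(x_0, y) is a polynomial in y; find its integer roots y ∈ {−4, ..., 4}, then test f_x and f at those candidates.
  x = -4: f_y(-4, y) = 25 - 12*y; no integer root y with |y| ≤ 4.
  x = -3: f_y(-3, y) = 16 - 10*y; no integer root y with |y| ≤ 4.
  x = -2: f_y(-2, y) = 9 - 8*y; no integer root y with |y| ≤ 4.
  x = -1: f_y(-1, y) = 4 - 6*y; no integer root y with |y| ≤ 4.
  x = 0: f_y(0, y) = 1 - 4*y; no integer root y with |y| ≤ 4.
  x = 1: f_y(1, y) = -2*y; vanishes at y ∈ {0}. (1, 0): f_x = -40 ≠ 0.
  x = 2: f_y(2, y) = 1; no integer root y with |y| ≤ 4.
  x = 3: f_y(3, y) = 2*y + 4; vanishes at y ∈ {-2}. (3, -2): f_x = 0, f = 0 — SINGULAR.
  x = 4: f_y(4, y) = 4*y + 9; no integer root y with |y| ≤ 4.
Only singular point on the grid: (3, -2).
Classify: substitute x = 3 + u, y = -2 + v and expand: f = -3*u**3 + u**2*v + u*v**2 + v**2.
No constant or linear terms (consistent with a singular point). Quadratic part: v**2. Cubic part: -3*u**3 + u**2*v + u*v**2.
The quadratic part v**2 is a perfect square, so there is a single (double) tangent line v = 0, i.e. y = -2. Restricting the cubic part to that line (v = 0) leaves -3*u**3 ≠ 0, so f is not divisible by v and the branch is v² ≈ 3*u**3 to lowest order — this is a cusp.
Classification: cusp.


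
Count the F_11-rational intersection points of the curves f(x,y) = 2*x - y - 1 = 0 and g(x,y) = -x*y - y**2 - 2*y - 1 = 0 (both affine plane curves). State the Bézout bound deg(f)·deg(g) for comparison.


Common zeros: {(0, 10), (2, 3)}; count = 2; Bézout bound = 2.

deg(f) = 1, deg(g) = 2, so Bézout bound = 2.
Scan x ∈ F_11. For each x, list the y ∈ F_11 with f(x, y) ≡ 0 and those with g(x, y) ≡ 0 (mod 11); the common zeros in that column are the intersection.
  x = 0: f ≡ 0 at y ∈ {10}; g ≡ 0 at y ∈ {10}; common: {10}.
  x = 1: f ≡ 0 at y ∈ {1}; g ≡ 0 at y ∈ {2, 6}; common: ∅.
  x = 2: f ≡ 0 at y ∈ {3}; g ≡ 0 at y ∈ {3, 4}; common: {3}.
  x = 3: f ≡ 0 at y ∈ {5}; g ≡ 0 at y ∈ ∅; common: ∅.
  x = 4: f ≡ 0 at y ∈ {7}; g ≡ 0 at y ∈ ∅; common: ∅.
  x = 5: f ≡ 0 at y ∈ {9}; g ≡ 0 at y ∈ {7, 8}; common: ∅.
  x = 6: f ≡ 0 at y ∈ {0}; g ≡ 0 at y ∈ {5, 9}; common: ∅.
  x = 7: f ≡ 0 at y ∈ {2}; g ≡ 0 at y ∈ {1}; common: ∅.
  x = 8: f ≡ 0 at y ∈ {4}; g ≡ 0 at y ∈ ∅; common: ∅.
  x = 9: f ≡ 0 at y ∈ {6}; g ≡ 0 at y ∈ ∅; common: ∅.
  x = 10: f ≡ 0 at y ∈ {8}; g ≡ 0 at y ∈ ∅; common: ∅.
Collecting: common zeros = {(0, 10), (2, 3)}, so the count is 2.
Comparison with the Bézout bound: 2 ≤ 2 = deg(f)·deg(g), as expected for curves with no common component (the bound is attained).


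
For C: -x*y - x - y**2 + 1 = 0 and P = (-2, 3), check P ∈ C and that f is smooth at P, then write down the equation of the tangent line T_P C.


Tangent line at P: -4*x - 4*y + 4 = 0.

Step 1: f(-2, 3) = 0, so P lies on C.
Step 2: partial derivatives
  f_x(x, y) = -y - 1, f_y(x, y) = -x - 2*y.
  f_x(P) = -4, f_y(P) = -4 (gradient nonzero, so P is smooth).
Step 3: tangent line at P: -4·(x − -2) + -4·(y − 3) = 0.
Expanding: -4*x - 4*y + 4 = 0.


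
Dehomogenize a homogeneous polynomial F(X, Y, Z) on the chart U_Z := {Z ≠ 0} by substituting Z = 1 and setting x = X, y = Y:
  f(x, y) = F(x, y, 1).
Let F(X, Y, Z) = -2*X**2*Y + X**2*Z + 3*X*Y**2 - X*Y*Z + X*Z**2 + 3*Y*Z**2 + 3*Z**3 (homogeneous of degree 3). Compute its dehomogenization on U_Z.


f(x, y) = -2*x**2*y + x**2 + 3*x*y**2 - x*y + x + 3*y + 3

On U_Z we set Z = 1. Each monomial c·X^i·Y^j·Z^k in F becomes c·x^i·y^j·1^k = c·x^i·y^j.
Substituting Z = 1: F(X, Y, 1) = -2*x**2*y + x**2 + 3*x*y**2 - x*y + x + 3*y + 3.
Note: deg(f) ≤ deg(F) = 3; strict inequality happens when F is divisible by Z (lost terms).


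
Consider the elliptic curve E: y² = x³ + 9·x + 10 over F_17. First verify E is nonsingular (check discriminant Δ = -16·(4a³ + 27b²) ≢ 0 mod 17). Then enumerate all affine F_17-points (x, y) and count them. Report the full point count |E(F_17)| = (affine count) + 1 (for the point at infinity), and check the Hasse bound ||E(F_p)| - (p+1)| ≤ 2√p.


Affine points = {(2, 6), (2, 11), (3, 8), (3, 9), (4, 5), (4, 12), (6, 5), (6, 12), (7, 5), (7, 12), (8, 4), (8, 13), (9, 2), (9, 15), (15, 1), (15, 16), (16, 0)}; affine count = 17; |E(F_17)| = 18.

Discriminant check: Δ ∝ 4a³ + 27b² = 4·9³ + 27·10² = 4·729 + 27·100 ≡ 6 (mod 17). Nonzero ⇒ E is nonsingular.
For each x ∈ F_17, compute rhs = x³ + 9·x + 10 mod 17, then count y ∈ F_17 with y² ≡ rhs.
  x = 0: rhs = 10, matching y values: none (0 points).
  x = 1: rhs = 3, matching y values: none (0 points).
  x = 2: rhs = 2, matching y values: 6, 11 (2 points).
  x = 3: rhs = 13, matching y values: 8, 9 (2 points).
  x = 4: rhs = 8, matching y values: 5, 12 (2 points).
  x = 5: rhs = 10, matching y values: none (0 points).
  x = 6: rhs = 8, matching y values: 5, 12 (2 points).
  x = 7: rhs = 8, matching y values: 5, 12 (2 points).
  x = 8: rhs = 16, matching y values: 4, 13 (2 points).
  x = 9: rhs = 4, matching y values: 2, 15 (2 points).
  x = 10: rhs = 12, matching y values: none (0 points).
  x = 11: rhs = 12, matching y values: none (0 points).
  x = 12: rhs = 10, matching y values: none (0 points).
  x = 13: rhs = 12, matching y values: none (0 points).
  x = 14: rhs = 7, matching y values: none (0 points).
  x = 15: rhs = 1, matching y values: 1, 16 (2 points).
  x = 16: rhs = 0, matching y values: 0 (1 points).
Total affine count: 17.
Full point count |E(F_17)| = 17 + 1 = 18.
Hasse bound: |18 − (17+1)| = |0| = 0 ≤ 2√17 ≈ 8.2462 ✓.


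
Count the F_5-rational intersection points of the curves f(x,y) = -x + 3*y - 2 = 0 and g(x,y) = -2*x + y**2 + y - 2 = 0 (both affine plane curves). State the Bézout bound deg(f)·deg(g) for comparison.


Common zeros: ∅; count = 0; Bézout bound = 2.

deg(f) = 1, deg(g) = 2, so Bézout bound = 2.
Scan x ∈ F_5. For each x, list the y ∈ F_5 with f(x, y) ≡ 0 and those with g(x, y) ≡ 0 (mod 5); the common zeros in that column are the intersection.
  x = 0: f ≡ 0 at y ∈ {4}; g ≡ 0 at y ∈ {1, 3}; common: ∅.
  x = 1: f ≡ 0 at y ∈ {1}; g ≡ 0 at y ∈ ∅; common: ∅.
  x = 2: f ≡ 0 at y ∈ {3}; g ≡ 0 at y ∈ {2}; common: ∅.
  x = 3: f ≡ 0 at y ∈ {0}; g ≡ 0 at y ∈ ∅; common: ∅.
  x = 4: f ≡ 0 at y ∈ {2}; g ≡ 0 at y ∈ {0, 4}; common: ∅.
Collecting: common zeros = ∅, so the count is 0.
Comparison with the Bézout bound: 0 ≤ 2 = deg(f)·deg(g), as expected for curves with no common component (the affine F_5-count falls short of the bound because intersections may lie at infinity, over extension fields, or carry multiplicity).


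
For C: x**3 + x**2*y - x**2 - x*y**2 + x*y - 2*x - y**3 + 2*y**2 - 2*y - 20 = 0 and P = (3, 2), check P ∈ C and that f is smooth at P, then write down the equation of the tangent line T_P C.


Tangent line at P: 29*x - 6*y - 75 = 0.

Step 1: f(3, 2) = 0, so P lies on C.
Step 2: partial derivatives
  f_x(x, y) = 3*x**2 + 2*x*y - 2*x - y**2 + y - 2, f_y(x, y) = x**2 - 2*x*y + x - 3*y**2 + 4*y - 2.
  f_x(P) = 29, f_y(P) = -6 (gradient nonzero, so P is smooth).
Step 3: tangent line at P: 29·(x − 3) + -6·(y − 2) = 0.
Expanding: 29*x - 6*y - 75 = 0.


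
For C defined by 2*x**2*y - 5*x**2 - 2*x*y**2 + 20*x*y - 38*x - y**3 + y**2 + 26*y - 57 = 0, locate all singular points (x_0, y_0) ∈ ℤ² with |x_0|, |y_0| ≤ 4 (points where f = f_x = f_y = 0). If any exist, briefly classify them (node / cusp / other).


Singular points: {(-3, 2)}; classification: node.

Compute partial derivatives:
  f_x = 4*x*y - 10*x - 2*y**2 + 20*y - 38.
  f_y = 2*x**2 - 4*x*y + 20*x - 3*y**2 + 2*y + 26.
Scan x_0 ∈ {−4, ..., 4}. For each x_0, f_y(x_0, y) is a polynomial in y; find its integer roots y ∈ {−4, ..., 4}, then test f_x and f at those candidates.
  x = -4: f_y(-4, y) = -3*y**2 + 18*y - 22; no integer root y with |y| ≤ 4.
  x = -3: f_y(-3, y) = -3*y**2 + 14*y - 16; vanishes at y ∈ {2}. (-3, 2): f_x = 0, f = 0 — SINGULAR.
  x = -2: f_y(-2, y) = -3*y**2 + 10*y - 6; no integer root y with |y| ≤ 4.
  x = -1: f_y(-1, y) = -3*y**2 + 6*y + 8; no integer root y with |y| ≤ 4.
  x = 0: f_y(0, y) = -3*y**2 + 2*y + 26; no integer root y with |y| ≤ 4.
  x = 1: f_y(1, y) = -3*y**2 - 2*y + 48; no integer root y with |y| ≤ 4.
  x = 2: f_y(2, y) = -3*y**2 - 6*y + 74; no integer root y with |y| ≤ 4.
  x = 3: f_y(3, y) = -3*y**2 - 10*y + 104; no integer root y with |y| ≤ 4.
  x = 4: f_y(4, y) = -3*y**2 - 14*y + 138; no integer root y with |y| ≤ 4.
Only singular point on the grid: (-3, 2).
Classify: substitute x = -3 + u, y = 2 + v and expand: f = 2*u**2*v - u**2 - 2*u*v**2 - v**3 + v**2.
No constant or linear terms (consistent with a singular point). Quadratic part: -u**2 + v**2. Cubic part: 2*u**2*v - 2*u*v**2 - v**3.
The quadratic part v**2 - u**2 = (v − u)(v + u) splits into two distinct linear factors, so there are two distinct tangent lines y − 2 = ±(x − -3) — this is a node (ordinary double point).
Classification: node.


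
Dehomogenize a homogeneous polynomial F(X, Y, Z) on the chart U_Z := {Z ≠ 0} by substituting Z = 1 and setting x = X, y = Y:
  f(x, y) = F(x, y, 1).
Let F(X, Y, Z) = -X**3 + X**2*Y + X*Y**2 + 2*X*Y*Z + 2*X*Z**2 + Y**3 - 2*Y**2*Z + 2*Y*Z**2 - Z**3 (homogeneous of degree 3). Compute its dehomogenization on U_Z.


f(x, y) = -x**3 + x**2*y + x*y**2 + 2*x*y + 2*x + y**3 - 2*y**2 + 2*y - 1

On U_Z we set Z = 1. Each monomial c·X^i·Y^j·Z^k in F becomes c·x^i·y^j·1^k = c·x^i·y^j.
Substituting Z = 1: F(X, Y, 1) = -x**3 + x**2*y + x*y**2 + 2*x*y + 2*x + y**3 - 2*y**2 + 2*y - 1.
Note: deg(f) ≤ deg(F) = 3; strict inequality happens when F is divisible by Z (lost terms).


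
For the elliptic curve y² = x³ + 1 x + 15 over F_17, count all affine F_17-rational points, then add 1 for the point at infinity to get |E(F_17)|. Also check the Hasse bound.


Affine points = {(0, 7), (0, 10), (1, 0), (2, 5), (2, 12), (4, 7), (4, 10), (5, 3), (5, 14), (6, 4), (6, 13), (7, 5), (7, 12), (8, 5), (8, 12), (12, 2), (12, 15), (13, 7), (13, 10), (14, 6), (14, 11), (16, 8), (16, 9)}; affine count = 23; |E(F_17)| = 24.

Discriminant check: Δ ∝ 4a³ + 27b² = 4·1³ + 27·15² = 4·1 + 27·225 ≡ 10 (mod 17). Nonzero ⇒ E is nonsingular.
For each x ∈ F_17, compute rhs = x³ + 1·x + 15 mod 17, then count y ∈ F_17 with y² ≡ rhs.
  x = 0: rhs = 15, matching y values: 7, 10 (2 points).
  x = 1: rhs = 0, matching y values: 0 (1 points).
  x = 2: rhs = 8, matching y values: 5, 12 (2 points).
  x = 3: rhs = 11, matching y values: none (0 points).
  x = 4: rhs = 15, matching y values: 7, 10 (2 points).
  x = 5: rhs = 9, matching y values: 3, 14 (2 points).
  x = 6: rhs = 16, matching y values: 4, 13 (2 points).
  x = 7: rhs = 8, matching y values: 5, 12 (2 points).
  x = 8: rhs = 8, matching y values: 5, 12 (2 points).
  x = 9: rhs = 5, matching y values: none (0 points).
  x = 10: rhs = 5, matching y values: none (0 points).
  x = 11: rhs = 14, matching y values: none (0 points).
  x = 12: rhs = 4, matching y values: 2, 15 (2 points).
  x = 13: rhs = 15, matching y values: 7, 10 (2 points).
  x = 14: rhs = 2, matching y values: 6, 11 (2 points).
  x = 15: rhs = 5, matching y values: none (0 points).
  x = 16: rhs = 13, matching y values: 8, 9 (2 points).
Total affine count: 23.
Full point count |E(F_17)| = 23 + 1 = 24.
Hasse bound: |24 − (17+1)| = |6| = 6 ≤ 2√17 ≈ 8.2462 ✓.


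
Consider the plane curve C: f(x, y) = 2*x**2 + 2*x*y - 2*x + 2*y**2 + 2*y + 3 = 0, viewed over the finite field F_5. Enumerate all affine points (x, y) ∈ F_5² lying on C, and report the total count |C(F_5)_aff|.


Affine F_5-points: {(0, 2), (2, 1), (3, 0), (3, 1), (4, 2), (4, 3)}; count = 6.

For each of the 25 pairs (x, y) ∈ F_5², evaluate f(x, y) mod 5. Record the zeros.
  x = 0: [0↦3, 1↦2, 2↦0, 3↦2, 4↦3]  zeros at y ∈ {2}
  x = 1: [0↦3, 1↦4, 2↦4, 3↦3, 4↦1]  zeros at y ∈ ∅
  x = 2: [0↦2, 1↦0, 2↦2, 3↦3, 4↦3]  zeros at y ∈ {1}
  x = 3: [0↦0, 1↦0, 2↦4, 3↦2, 4↦4]  zeros at y ∈ {0, 1}
  x = 4: [0↦2, 1↦4, 2↦0, 3↦0, 4↦4]  zeros at y ∈ {2, 3}
Collecting zeros: affine points = {(0, 2), (2, 1), (3, 0), (3, 1), (4, 2), (4, 3)}.
Total count |C(F_5)_aff| = 6.


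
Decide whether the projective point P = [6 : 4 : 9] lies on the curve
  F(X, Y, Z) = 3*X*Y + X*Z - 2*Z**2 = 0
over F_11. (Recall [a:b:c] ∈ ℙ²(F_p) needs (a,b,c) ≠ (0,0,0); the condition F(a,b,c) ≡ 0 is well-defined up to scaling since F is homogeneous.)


F(6,4,9) ≡ 8 (mod 11); P is NOT on the curve.

Evaluate F(6, 4, 9) term-by-term (mod 11).
  3*X*Y ↦ 3·6·4·1 = 72
  X*Z ↦ 1·6·1·9 = 54
  -2*Z**2 ↦ -2·1·1·81 = -162
Sum: F(6, 4, 9) = (72) + (54) + (-162) = -36.
Reducing mod 11: -36 ≡ 8 (mod 11).
Since F(a, b, c) ≡ 8 ≠ 0 (mod 11), P does NOT lie on the curve.


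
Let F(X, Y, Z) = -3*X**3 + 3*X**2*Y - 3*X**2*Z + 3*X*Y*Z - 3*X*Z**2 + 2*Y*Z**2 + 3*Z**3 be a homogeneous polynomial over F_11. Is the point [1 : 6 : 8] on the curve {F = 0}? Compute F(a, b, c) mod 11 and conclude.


F(1,6,8) ≡ 3 (mod 11); P is NOT on the curve.

Evaluate F(1, 6, 8) term-by-term (mod 11).
  -3*X**3 ↦ -3·1·1·1 = -3
  3*X**2*Y ↦ 3·1·6·1 = 18
  -3*X**2*Z ↦ -3·1·1·8 = -24
  3*X*Y*Z ↦ 3·1·6·8 = 144
  -3*X*Z**2 ↦ -3·1·1·64 = -192
  2*Y*Z**2 ↦ 2·1·6·64 = 768
  3*Z**3 ↦ 3·1·1·512 = 1536
Sum: F(1, 6, 8) = (-3) + (18) + (-24) + (144) + (-192) + (768) + (1536) = 2247.
Reducing mod 11: 2247 ≡ 3 (mod 11).
Since F(a, b, c) ≡ 3 ≠ 0 (mod 11), P does NOT lie on the curve.


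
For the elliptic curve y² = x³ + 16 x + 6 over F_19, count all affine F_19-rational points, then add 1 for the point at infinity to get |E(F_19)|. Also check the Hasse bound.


Affine points = {(0, 5), (0, 14), (1, 2), (1, 17), (3, 9), (3, 10), (4, 1), (4, 18), (7, 9), (7, 10), (8, 0), (9, 9), (9, 10), (10, 8), (10, 11), (12, 8), (12, 11), (13, 6), (13, 13), (15, 7), (15, 12), (16, 8), (16, 11), (17, 2), (17, 17)}; affine count = 25; |E(F_19)| = 26.

Discriminant check: Δ ∝ 4a³ + 27b² = 4·16³ + 27·6² = 4·4096 + 27·36 ≡ 9 (mod 19). Nonzero ⇒ E is nonsingular.
For each x ∈ F_19, compute rhs = x³ + 16·x + 6 mod 19, then count y ∈ F_19 with y² ≡ rhs.
  x = 0: rhs = 6, matching y values: 5, 14 (2 points).
  x = 1: rhs = 4, matching y values: 2, 17 (2 points).
  x = 2: rhs = 8, matching y values: none (0 points).
  x = 3: rhs = 5, matching y values: 9, 10 (2 points).
  x = 4: rhs = 1, matching y values: 1, 18 (2 points).
  x = 5: rhs = 2, matching y values: none (0 points).
  x = 6: rhs = 14, matching y values: none (0 points).
  x = 7: rhs = 5, matching y values: 9, 10 (2 points).
  x = 8: rhs = 0, matching y values: 0 (1 points).
  x = 9: rhs = 5, matching y values: 9, 10 (2 points).
  x = 10: rhs = 7, matching y values: 8, 11 (2 points).
  x = 11: rhs = 12, matching y values: none (0 points).
  x = 12: rhs = 7, matching y values: 8, 11 (2 points).
  x = 13: rhs = 17, matching y values: 6, 13 (2 points).
  x = 14: rhs = 10, matching y values: none (0 points).
  x = 15: rhs = 11, matching y values: 7, 12 (2 points).
  x = 16: rhs = 7, matching y values: 8, 11 (2 points).
  x = 17: rhs = 4, matching y values: 2, 17 (2 points).
  x = 18: rhs = 8, matching y values: none (0 points).
Total affine count: 25.
Full point count |E(F_19)| = 25 + 1 = 26.
Hasse bound: |26 − (19+1)| = |6| = 6 ≤ 2√19 ≈ 8.7178 ✓.


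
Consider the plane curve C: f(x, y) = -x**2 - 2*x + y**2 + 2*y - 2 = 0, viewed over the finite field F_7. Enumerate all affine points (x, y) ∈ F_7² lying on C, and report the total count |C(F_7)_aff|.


Affine F_7-points: {(2, 1), (2, 4), (3, 1), (3, 4), (6, 2), (6, 3)}; count = 6.

For each of the 49 pairs (x, y) ∈ F_7², evaluate f(x, y) mod 7. Record the zeros.
  x = 0: [0↦5, 1↦1, 2↦6, 3↦6, 4↦1, 5↦5, 6↦4]  zeros at y ∈ ∅
  x = 1: [0↦2, 1↦5, 2↦3, 3↦3, 4↦5, 5↦2, 6↦1]  zeros at y ∈ ∅
  x = 2: [0↦4, 1↦0, 2↦5, 3↦5, 4↦0, 5↦4, 6↦3]  zeros at y ∈ {1, 4}
  x = 3: [0↦4, 1↦0, 2↦5, 3↦5, 4↦0, 5↦4, 6↦3]  zeros at y ∈ {1, 4}
  x = 4: [0↦2, 1↦5, 2↦3, 3↦3, 4↦5, 5↦2, 6↦1]  zeros at y ∈ ∅
  x = 5: [0↦5, 1↦1, 2↦6, 3↦6, 4↦1, 5↦5, 6↦4]  zeros at y ∈ ∅
  x = 6: [0↦6, 1↦2, 2↦0, 3↦0, 4↦2, 5↦6, 6↦5]  zeros at y ∈ {2, 3}
Collecting zeros: affine points = {(2, 1), (2, 4), (3, 1), (3, 4), (6, 2), (6, 3)}.
Total count |C(F_7)_aff| = 6.


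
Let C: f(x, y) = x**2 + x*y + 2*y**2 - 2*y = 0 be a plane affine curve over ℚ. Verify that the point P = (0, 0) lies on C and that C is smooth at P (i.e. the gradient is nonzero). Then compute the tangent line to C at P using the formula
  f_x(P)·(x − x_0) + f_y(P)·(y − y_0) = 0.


Tangent line at P: -2*y = 0.

Step 1: f(0, 0) = 0, so P lies on C.
Step 2: partial derivatives
  f_x(x, y) = 2*x + y, f_y(x, y) = x + 4*y - 2.
  f_x(P) = 0, f_y(P) = -2 (gradient nonzero, so P is smooth).
Step 3: tangent line at P: 0·(x − 0) + -2·(y − 0) = 0.
Expanding: -2*y = 0.


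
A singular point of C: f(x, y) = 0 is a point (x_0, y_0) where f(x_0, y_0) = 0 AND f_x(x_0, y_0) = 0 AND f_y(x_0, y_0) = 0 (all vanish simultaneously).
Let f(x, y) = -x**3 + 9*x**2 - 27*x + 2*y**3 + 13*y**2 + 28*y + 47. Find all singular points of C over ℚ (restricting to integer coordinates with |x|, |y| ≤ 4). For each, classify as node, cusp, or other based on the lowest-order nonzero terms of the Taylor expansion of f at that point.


Singular points: {(3, -2)}; classification: cusp.

Compute partial derivatives:
  f_x = -3*x**2 + 18*x - 27.
  f_y = 6*y**2 + 26*y + 28.
Scan x_0 ∈ {−4, ..., 4}. For each x_0, f_y(x_0, y) is a polynomial in y; find its integer roots y ∈ {−4, ..., 4}, then test f_x and f at those candidates.
  x = -4: f_y(-4, y) = 6*y**2 + 26*y + 28; vanishes at y ∈ {-2}. (-4, -2): f_x = -147 ≠ 0.
  x = -3: f_y(-3, y) = 6*y**2 + 26*y + 28; vanishes at y ∈ {-2}. (-3, -2): f_x = -108 ≠ 0.
  x = -2: f_y(-2, y) = 6*y**2 + 26*y + 28; vanishes at y ∈ {-2}. (-2, -2): f_x = -75 ≠ 0.
  x = -1: f_y(-1, y) = 6*y**2 + 26*y + 28; vanishes at y ∈ {-2}. (-1, -2): f_x = -48 ≠ 0.
  x = 0: f_y(0, y) = 6*y**2 + 26*y + 28; vanishes at y ∈ {-2}. (0, -2): f_x = -27 ≠ 0.
  x = 1: f_y(1, y) = 6*y**2 + 26*y + 28; vanishes at y ∈ {-2}. (1, -2): f_x = -12 ≠ 0.
  x = 2: f_y(2, y) = 6*y**2 + 26*y + 28; vanishes at y ∈ {-2}. (2, -2): f_x = -3 ≠ 0.
  x = 3: f_y(3, y) = 6*y**2 + 26*y + 28; vanishes at y ∈ {-2}. (3, -2): f_x = 0, f = 0 — SINGULAR.
  x = 4: f_y(4, y) = 6*y**2 + 26*y + 28; vanishes at y ∈ {-2}. (4, -2): f_x = -3 ≠ 0.
Only singular point on the grid: (3, -2).
Classify: substitute x = 3 + u, y = -2 + v and expand: f = -u**3 + 2*v**3 + v**2.
No constant or linear terms (consistent with a singular point). Quadratic part: v**2. Cubic part: -u**3 + 2*v**3.
The quadratic part v**2 is a perfect square, so there is a single (double) tangent line v = 0, i.e. y = -2. Restricting the cubic part to that line (v = 0) leaves -u**3 ≠ 0, so f is not divisible by v and the branch is v² ≈ u**3 to lowest order — this is a cusp.
Classification: cusp.


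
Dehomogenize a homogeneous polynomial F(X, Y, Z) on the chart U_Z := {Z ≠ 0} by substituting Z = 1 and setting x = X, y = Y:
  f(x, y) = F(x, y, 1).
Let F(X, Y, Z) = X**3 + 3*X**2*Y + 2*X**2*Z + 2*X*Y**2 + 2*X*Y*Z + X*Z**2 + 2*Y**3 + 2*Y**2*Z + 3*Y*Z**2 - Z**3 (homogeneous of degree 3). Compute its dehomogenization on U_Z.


f(x, y) = x**3 + 3*x**2*y + 2*x**2 + 2*x*y**2 + 2*x*y + x + 2*y**3 + 2*y**2 + 3*y - 1

On U_Z we set Z = 1. Each monomial c·X^i·Y^j·Z^k in F becomes c·x^i·y^j·1^k = c·x^i·y^j.
Substituting Z = 1: F(X, Y, 1) = x**3 + 3*x**2*y + 2*x**2 + 2*x*y**2 + 2*x*y + x + 2*y**3 + 2*y**2 + 3*y - 1.
Note: deg(f) ≤ deg(F) = 3; strict inequality happens when F is divisible by Z (lost terms).


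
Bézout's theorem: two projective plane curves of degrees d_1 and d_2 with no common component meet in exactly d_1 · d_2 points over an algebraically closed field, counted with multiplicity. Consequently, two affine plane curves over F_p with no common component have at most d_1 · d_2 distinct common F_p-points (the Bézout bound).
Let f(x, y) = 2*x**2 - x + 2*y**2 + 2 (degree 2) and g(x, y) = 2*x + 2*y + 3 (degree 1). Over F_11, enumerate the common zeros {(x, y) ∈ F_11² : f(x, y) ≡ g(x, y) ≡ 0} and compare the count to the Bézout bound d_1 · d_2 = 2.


Common zeros: {(8, 7), (10, 5)}; count = 2; Bézout bound = 2.

deg(f) = 2, deg(g) = 1, so Bézout bound = 2.
Scan x ∈ F_11. For each x, list the y ∈ F_11 with f(x, y) ≡ 0 and those with g(x, y) ≡ 0 (mod 11); the common zeros in that column are the intersection.
  x = 0: f ≡ 0 at y ∈ ∅; g ≡ 0 at y ∈ {4}; common: ∅.
  x = 1: f ≡ 0 at y ∈ {2, 9}; g ≡ 0 at y ∈ {3}; common: ∅.
  x = 2: f ≡ 0 at y ∈ ∅; g ≡ 0 at y ∈ {2}; common: ∅.
  x = 3: f ≡ 0 at y ∈ ∅; g ≡ 0 at y ∈ {1}; common: ∅.
  x = 4: f ≡ 0 at y ∈ ∅; g ≡ 0 at y ∈ {0}; common: ∅.
  x = 5: f ≡ 0 at y ∈ {2, 9}; g ≡ 0 at y ∈ {10}; common: ∅.
  x = 6: f ≡ 0 at y ∈ ∅; g ≡ 0 at y ∈ {9}; common: ∅.
  x = 7: f ≡ 0 at y ∈ {5, 6}; g ≡ 0 at y ∈ {8}; common: ∅.
  x = 8: f ≡ 0 at y ∈ {4, 7}; g ≡ 0 at y ∈ {7}; common: {7}.
  x = 9: f ≡ 0 at y ∈ {4, 7}; g ≡ 0 at y ∈ {6}; common: ∅.
  x = 10: f ≡ 0 at y ∈ {5, 6}; g ≡ 0 at y ∈ {5}; common: {5}.
Collecting: common zeros = {(8, 7), (10, 5)}, so the count is 2.
Comparison with the Bézout bound: 2 ≤ 2 = deg(f)·deg(g), as expected for curves with no common component (the bound is attained).


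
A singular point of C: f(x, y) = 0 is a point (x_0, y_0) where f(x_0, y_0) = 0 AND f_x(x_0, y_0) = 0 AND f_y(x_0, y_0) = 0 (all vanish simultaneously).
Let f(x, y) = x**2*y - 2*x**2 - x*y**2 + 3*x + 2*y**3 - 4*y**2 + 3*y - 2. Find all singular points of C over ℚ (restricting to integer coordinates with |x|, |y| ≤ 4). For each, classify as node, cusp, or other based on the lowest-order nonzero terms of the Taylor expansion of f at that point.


Singular points: {(1, 1)}; classification: node.

Compute partial derivatives:
  f_x = 2*x*y - 4*x - y**2 + 3.
  f_y = x**2 - 2*x*y + 6*y**2 - 8*y + 3.
Scan x_0 ∈ {−4, ..., 4}. For each x_0, f_y(x_0, y) is a polynomial in y; find its integer roots y ∈ {−4, ..., 4}, then test f_x and f at those candidates.
  x = -4: f_y(-4, y) = 6*y**2 + 19; no integer root y with |y| ≤ 4.
  x = -3: f_y(-3, y) = 6*y**2 - 2*y + 12; no integer root y with |y| ≤ 4.
  x = -2: f_y(-2, y) = 6*y**2 - 4*y + 7; no integer root y with |y| ≤ 4.
  x = -1: f_y(-1, y) = 6*y**2 - 6*y + 4; no integer root y with |y| ≤ 4.
  x = 0: f_y(0, y) = 6*y**2 - 8*y + 3; no integer root y with |y| ≤ 4.
  x = 1: f_y(1, y) = 6*y**2 - 10*y + 4; vanishes at y ∈ {1}. (1, 1): f_x = 0, f = 0 — SINGULAR.
  x = 2: f_y(2, y) = 6*y**2 - 12*y + 7; no integer root y with |y| ≤ 4.
  x = 3: f_y(3, y) = 6*y**2 - 14*y + 12; no integer root y with |y| ≤ 4.
  x = 4: f_y(4, y) = 6*y**2 - 16*y + 19; no integer root y with |y| ≤ 4.
Only singular point on the grid: (1, 1).
Classify: substitute x = 1 + u, y = 1 + v and expand: f = u**2*v - u**2 - u*v**2 + 2*v**3 + v**2.
No constant or linear terms (consistent with a singular point). Quadratic part: -u**2 + v**2. Cubic part: u**2*v - u*v**2 + 2*v**3.
The quadratic part v**2 - u**2 = (v − u)(v + u) splits into two distinct linear factors, so there are two distinct tangent lines y − 1 = ±(x − 1) — this is a node (ordinary double point).
Classification: node.


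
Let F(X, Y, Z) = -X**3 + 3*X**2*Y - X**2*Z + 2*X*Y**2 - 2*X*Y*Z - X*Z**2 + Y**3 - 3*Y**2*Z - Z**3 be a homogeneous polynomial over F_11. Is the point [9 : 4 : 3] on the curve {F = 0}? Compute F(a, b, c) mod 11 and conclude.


F(9,4,3) ≡ 5 (mod 11); P is NOT on the curve.

Evaluate F(9, 4, 3) term-by-term (mod 11).
  -X**3 ↦ -1·729·1·1 = -729
  3*X**2*Y ↦ 3·81·4·1 = 972
  -X**2*Z ↦ -1·81·1·3 = -243
  2*X*Y**2 ↦ 2·9·16·1 = 288
  -2*X*Y*Z ↦ -2·9·4·3 = -216
  -X*Z**2 ↦ -1·9·1·9 = -81
  Y**3 ↦ 1·1·64·1 = 64
  -3*Y**2*Z ↦ -3·1·16·3 = -144
  -Z**3 ↦ -1·1·1·27 = -27
Sum: F(9, 4, 3) = (-729) + (972) + (-243) + (288) + (-216) + (-81) + (64) + (-144) + (-27) = -116.
Reducing mod 11: -116 ≡ 5 (mod 11).
Since F(a, b, c) ≡ 5 ≠ 0 (mod 11), P does NOT lie on the curve.


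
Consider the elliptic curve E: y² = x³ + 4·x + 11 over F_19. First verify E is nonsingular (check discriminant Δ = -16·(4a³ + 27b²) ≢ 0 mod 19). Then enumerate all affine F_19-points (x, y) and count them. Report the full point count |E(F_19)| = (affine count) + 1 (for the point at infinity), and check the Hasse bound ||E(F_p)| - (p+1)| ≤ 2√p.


Affine points = {(0, 7), (0, 12), (1, 4), (1, 15), (5, 2), (5, 17), (6, 2), (6, 17), (8, 2), (8, 17), (9, 4), (9, 15), (10, 5), (10, 14), (12, 1), (12, 18), (15, 8), (15, 11), (18, 5), (18, 14)}; affine count = 20; |E(F_19)| = 21.

Discriminant check: Δ ∝ 4a³ + 27b² = 4·4³ + 27·11² = 4·64 + 27·121 ≡ 8 (mod 19). Nonzero ⇒ E is nonsingular.
For each x ∈ F_19, compute rhs = x³ + 4·x + 11 mod 19, then count y ∈ F_19 with y² ≡ rhs.
  x = 0: rhs = 11, matching y values: 7, 12 (2 points).
  x = 1: rhs = 16, matching y values: 4, 15 (2 points).
  x = 2: rhs = 8, matching y values: none (0 points).
  x = 3: rhs = 12, matching y values: none (0 points).
  x = 4: rhs = 15, matching y values: none (0 points).
  x = 5: rhs = 4, matching y values: 2, 17 (2 points).
  x = 6: rhs = 4, matching y values: 2, 17 (2 points).
  x = 7: rhs = 2, matching y values: none (0 points).
  x = 8: rhs = 4, matching y values: 2, 17 (2 points).
  x = 9: rhs = 16, matching y values: 4, 15 (2 points).
  x = 10: rhs = 6, matching y values: 5, 14 (2 points).
  x = 11: rhs = 18, matching y values: none (0 points).
  x = 12: rhs = 1, matching y values: 1, 18 (2 points).
  x = 13: rhs = 18, matching y values: none (0 points).
  x = 14: rhs = 18, matching y values: none (0 points).
  x = 15: rhs = 7, matching y values: 8, 11 (2 points).
  x = 16: rhs = 10, matching y values: none (0 points).
  x = 17: rhs = 14, matching y values: none (0 points).
  x = 18: rhs = 6, matching y values: 5, 14 (2 points).
Total affine count: 20.
Full point count |E(F_19)| = 20 + 1 = 21.
Hasse bound: |21 − (19+1)| = |1| = 1 ≤ 2√19 ≈ 8.7178 ✓.


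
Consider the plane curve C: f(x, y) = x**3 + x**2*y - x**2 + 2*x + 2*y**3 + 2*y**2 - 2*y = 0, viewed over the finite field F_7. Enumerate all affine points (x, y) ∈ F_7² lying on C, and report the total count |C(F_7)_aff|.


Affine F_7-points: {(0, 0), (2, 1), (3, 1), (4, 0), (4, 6), (5, 5)}; count = 6.

For each of the 49 pairs (x, y) ∈ F_7², evaluate f(x, y) mod 7. Record the zeros.
  x = 0: [0↦0, 1↦2, 2↦6, 3↦3, 4↦5, 5↦3, 6↦2]  zeros at y ∈ {0}
  x = 1: [0↦2, 1↦5, 2↦3, 3↦1, 4↦4, 5↦3, 6↦3]  zeros at y ∈ ∅
  x = 2: [0↦1, 1↦0, 2↦1, 3↦2, 4↦1, 5↦3, 6↦6]  zeros at y ∈ {1}
  x = 3: [0↦3, 1↦0, 2↦6, 3↦5, 4↦2, 5↦2, 6↦3]  zeros at y ∈ {1}
  x = 4: [0↦0, 1↦4, 2↦3, 3↦2, 4↦6, 5↦6, 6↦0]  zeros at y ∈ {0, 6}
  x = 5: [0↦5, 1↦4, 2↦5, 3↦6, 4↦5, 5↦0, 6↦3]  zeros at y ∈ {5}
  x = 6: [0↦3, 1↦6, 2↦4, 3↦2, 4↦5, 5↦4, 6↦4]  zeros at y ∈ ∅
Collecting zeros: affine points = {(0, 0), (2, 1), (3, 1), (4, 0), (4, 6), (5, 5)}.
Total count |C(F_7)_aff| = 6.


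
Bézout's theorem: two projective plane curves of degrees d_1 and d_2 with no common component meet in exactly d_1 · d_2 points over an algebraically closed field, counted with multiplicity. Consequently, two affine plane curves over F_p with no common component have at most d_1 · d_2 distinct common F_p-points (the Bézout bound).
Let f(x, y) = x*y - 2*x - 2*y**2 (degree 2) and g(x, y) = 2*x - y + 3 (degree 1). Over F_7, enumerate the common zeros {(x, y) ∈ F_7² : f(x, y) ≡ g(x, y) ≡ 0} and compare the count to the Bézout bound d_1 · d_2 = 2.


Common zeros: ∅; count = 0; Bézout bound = 2.

deg(f) = 2, deg(g) = 1, so Bézout bound = 2.
Scan x ∈ F_7. For each x, list the y ∈ F_7 with f(x, y) ≡ 0 and those with g(x, y) ≡ 0 (mod 7); the common zeros in that column are the intersection.
  x = 0: f ≡ 0 at y ∈ {0}; g ≡ 0 at y ∈ {3}; common: ∅.
  x = 1: f ≡ 0 at y ∈ ∅; g ≡ 0 at y ∈ {5}; common: ∅.
  x = 2: f ≡ 0 at y ∈ {4}; g ≡ 0 at y ∈ {0}; common: ∅.
  x = 3: f ≡ 0 at y ∈ ∅; g ≡ 0 at y ∈ {2}; common: ∅.
  x = 4: f ≡ 0 at y ∈ {3, 6}; g ≡ 0 at y ∈ {4}; common: ∅.
  x = 5: f ≡ 0 at y ∈ {1, 5}; g ≡ 0 at y ∈ {6}; common: ∅.
  x = 6: f ≡ 0 at y ∈ ∅; g ≡ 0 at y ∈ {1}; common: ∅.
Collecting: common zeros = ∅, so the count is 0.
Comparison with the Bézout bound: 0 ≤ 2 = deg(f)·deg(g), as expected for curves with no common component (the affine F_7-count falls short of the bound because intersections may lie at infinity, over extension fields, or carry multiplicity).


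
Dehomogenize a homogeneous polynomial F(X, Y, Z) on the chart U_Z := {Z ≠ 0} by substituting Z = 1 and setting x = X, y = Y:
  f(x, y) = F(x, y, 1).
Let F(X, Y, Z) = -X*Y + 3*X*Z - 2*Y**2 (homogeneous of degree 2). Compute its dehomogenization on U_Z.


f(x, y) = -x*y + 3*x - 2*y**2

On U_Z we set Z = 1. Each monomial c·X^i·Y^j·Z^k in F becomes c·x^i·y^j·1^k = c·x^i·y^j.
Substituting Z = 1: F(X, Y, 1) = -x*y + 3*x - 2*y**2.
Note: deg(f) ≤ deg(F) = 2; strict inequality happens when F is divisible by Z (lost terms).


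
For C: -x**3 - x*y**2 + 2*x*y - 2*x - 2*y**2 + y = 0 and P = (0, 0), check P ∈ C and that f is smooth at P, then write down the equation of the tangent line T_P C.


Tangent line at P: -2*x + y = 0.

Step 1: f(0, 0) = 0, so P lies on C.
Step 2: partial derivatives
  f_x(x, y) = -3*x**2 - y**2 + 2*y - 2, f_y(x, y) = -2*x*y + 2*x - 4*y + 1.
  f_x(P) = -2, f_y(P) = 1 (gradient nonzero, so P is smooth).
Step 3: tangent line at P: -2·(x − 0) + 1·(y − 0) = 0.
Expanding: -2*x + y = 0.


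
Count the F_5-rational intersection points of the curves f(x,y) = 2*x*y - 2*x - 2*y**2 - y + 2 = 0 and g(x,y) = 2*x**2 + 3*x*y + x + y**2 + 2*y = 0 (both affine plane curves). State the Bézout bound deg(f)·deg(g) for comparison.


Common zeros: ∅; count = 0; Bézout bound = 4.

deg(f) = 2, deg(g) = 2, so Bézout bound = 4.
Scan x ∈ F_5. For each x, list the y ∈ F_5 with f(x, y) ≡ 0 and those with g(x, y) ≡ 0 (mod 5); the common zeros in that column are the intersection.
  x = 0: f ≡ 0 at y ∈ ∅; g ≡ 0 at y ∈ {0, 3}; common: ∅.
  x = 1: f ≡ 0 at y ∈ {0, 3}; g ≡ 0 at y ∈ ∅; common: ∅.
  x = 2: f ≡ 0 at y ∈ ∅; g ≡ 0 at y ∈ {0, 2}; common: ∅.
  x = 3: f ≡ 0 at y ∈ ∅; g ≡ 0 at y ∈ ∅; common: ∅.
  x = 4: f ≡ 0 at y ∈ {2, 4}; g ≡ 0 at y ∈ ∅; common: ∅.
Collecting: common zeros = ∅, so the count is 0.
Comparison with the Bézout bound: 0 ≤ 4 = deg(f)·deg(g), as expected for curves with no common component (the affine F_5-count falls short of the bound because intersections may lie at infinity, over extension fields, or carry multiplicity).
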